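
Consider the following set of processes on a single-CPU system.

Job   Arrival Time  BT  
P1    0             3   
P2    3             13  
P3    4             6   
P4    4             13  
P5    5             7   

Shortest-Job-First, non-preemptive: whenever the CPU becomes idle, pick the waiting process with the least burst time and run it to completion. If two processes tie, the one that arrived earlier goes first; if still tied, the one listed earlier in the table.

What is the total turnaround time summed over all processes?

Schedule: | P1 0-3 | P2 3-16 | P3 16-22 | P5 22-29 | P4 29-42 |
Completion: P1=3  P2=16  P3=22  P4=42  P5=29
Turnaround = completion − arrival: P1=3, P2=13, P3=18, P4=38, P5=24
Total turnaround = 3 + 13 + 18 + 38 + 24 = 96

96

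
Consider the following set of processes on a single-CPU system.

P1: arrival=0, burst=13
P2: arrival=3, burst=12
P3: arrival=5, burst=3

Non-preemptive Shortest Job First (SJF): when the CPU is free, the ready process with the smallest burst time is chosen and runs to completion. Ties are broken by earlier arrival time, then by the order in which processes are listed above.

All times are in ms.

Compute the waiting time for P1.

Gantt: | P1 0-13 | P3 13-16 | P2 16-28 |
Completion: P1=13  P2=28  P3=16
Turnaround (C−A): P1=13  P2=25  P3=11
Waiting(P1) = turnaround − burst = 13 − 13 = 0

0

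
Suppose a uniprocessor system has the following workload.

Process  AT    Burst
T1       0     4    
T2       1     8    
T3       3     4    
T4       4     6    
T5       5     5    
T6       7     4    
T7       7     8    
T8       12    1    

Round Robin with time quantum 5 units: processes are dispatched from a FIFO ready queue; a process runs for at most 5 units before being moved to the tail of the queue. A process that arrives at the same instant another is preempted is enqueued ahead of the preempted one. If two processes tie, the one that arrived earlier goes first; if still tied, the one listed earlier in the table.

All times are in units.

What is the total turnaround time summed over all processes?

Timeline: | T1 0-4 | T2 4-9 | T3 9-13 | T4 13-18 | T5 18-23 | T6 23-27 | T7 27-32 | T2 32-35 | T8 35-36 | T4 36-37 | T7 37-40 |
Completion: T1=4  T2=35  T3=13  T4=37  T5=23  T6=27  T7=40  T8=36
Turnaround = completion − arrival: T1=4, T2=34, T3=10, T4=33, T5=18, T6=20, T7=33, T8=24
Total turnaround = 4 + 34 + 10 + 33 + 18 + 20 + 33 + 24 = 176

176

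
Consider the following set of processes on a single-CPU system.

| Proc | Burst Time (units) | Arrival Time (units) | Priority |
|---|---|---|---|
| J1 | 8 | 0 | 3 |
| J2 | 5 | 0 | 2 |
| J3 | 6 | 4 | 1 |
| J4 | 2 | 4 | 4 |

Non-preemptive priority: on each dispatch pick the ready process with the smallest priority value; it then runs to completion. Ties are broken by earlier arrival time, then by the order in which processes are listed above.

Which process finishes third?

J1

Timeline: | J2 0-5 | J3 5-11 | J1 11-19 | J4 19-21 |
Completion: J1=19  J2=5  J3=11  J4=21
Turnaround (C−A): J1=19  J2=5  J3=7  J4=17
Finish order: J2 → J3 → J1 → J4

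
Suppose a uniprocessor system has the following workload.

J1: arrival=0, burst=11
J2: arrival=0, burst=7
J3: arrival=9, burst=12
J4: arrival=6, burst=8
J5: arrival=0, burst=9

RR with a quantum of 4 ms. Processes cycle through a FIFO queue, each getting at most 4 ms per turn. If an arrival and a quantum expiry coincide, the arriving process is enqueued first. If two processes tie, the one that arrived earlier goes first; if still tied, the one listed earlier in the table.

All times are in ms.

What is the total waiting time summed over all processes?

Schedule: | J1 0-4 | J2 4-8 | J5 8-12 | J1 12-16 | J4 16-20 | J2 20-23 | J3 23-27 | J5 27-31 | J1 31-34 | J4 34-38 | J3 38-42 | J5 42-43 | J3 43-47 |
Completion: J1=34  J2=23  J3=47  J4=38  J5=43
Waiting = turnaround − burst: J1=23, J2=16, J3=26, J4=24, J5=34
Total waiting = 23 + 16 + 26 + 24 + 34 = 123

123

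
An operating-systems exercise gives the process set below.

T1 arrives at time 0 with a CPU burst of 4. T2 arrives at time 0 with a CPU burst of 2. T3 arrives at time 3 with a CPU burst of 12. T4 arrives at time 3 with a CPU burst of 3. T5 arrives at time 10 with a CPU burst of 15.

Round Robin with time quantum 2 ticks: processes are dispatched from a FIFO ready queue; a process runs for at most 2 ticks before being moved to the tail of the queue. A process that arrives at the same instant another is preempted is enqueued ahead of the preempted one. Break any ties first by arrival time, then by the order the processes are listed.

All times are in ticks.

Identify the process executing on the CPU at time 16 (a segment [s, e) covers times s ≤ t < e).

T3

Gantt: | T1 0-2 | T2 2-4 | T1 4-6 | T3 6-8 | T4 8-10 | T3 10-12 | T5 12-14 | T4 14-15 | T3 15-17 | T5 17-19 | T3 19-21 | T5 21-23 | T3 23-25 | T5 25-27 | T3 27-29 | T5 29-36 |
Completion: T1=6  T2=4  T3=29  T4=15  T5=36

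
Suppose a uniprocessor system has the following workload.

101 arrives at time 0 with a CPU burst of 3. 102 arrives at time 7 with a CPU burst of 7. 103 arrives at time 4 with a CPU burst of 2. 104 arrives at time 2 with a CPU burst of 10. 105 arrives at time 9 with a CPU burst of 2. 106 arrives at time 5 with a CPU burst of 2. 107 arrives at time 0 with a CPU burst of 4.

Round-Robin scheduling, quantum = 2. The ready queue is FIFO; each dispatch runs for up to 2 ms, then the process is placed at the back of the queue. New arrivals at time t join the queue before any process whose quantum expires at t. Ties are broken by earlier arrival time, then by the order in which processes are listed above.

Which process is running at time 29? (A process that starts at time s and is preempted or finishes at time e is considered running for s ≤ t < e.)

Timeline: | 101 0-2 | 107 2-4 | 104 4-6 | 101 6-7 | 103 7-9 | 107 9-11 | 106 11-13 | 104 13-15 | 102 15-17 | 105 17-19 | 104 19-21 | 102 21-23 | 104 23-25 | 102 25-27 | 104 27-29 | 102 29-30 |
Completion: 101=7  102=30  103=9  104=29  105=19  106=13  107=11
Turnaround (C−A): 101=7  102=23  103=5  104=27  105=10  106=8  107=11

102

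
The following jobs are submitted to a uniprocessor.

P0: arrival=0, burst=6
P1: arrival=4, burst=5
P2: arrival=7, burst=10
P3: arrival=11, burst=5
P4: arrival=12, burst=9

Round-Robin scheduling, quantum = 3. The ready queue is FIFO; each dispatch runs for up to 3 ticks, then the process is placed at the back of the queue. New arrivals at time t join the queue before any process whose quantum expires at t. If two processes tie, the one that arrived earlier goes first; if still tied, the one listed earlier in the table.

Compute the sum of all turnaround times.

Gantt: | P0 0-6 | P1 6-9 | P2 9-12 | P1 12-14 | P3 14-17 | P4 17-20 | P2 20-23 | P3 23-25 | P4 25-28 | P2 28-31 | P4 31-34 | P2 34-35 |
Completion: P0=6  P1=14  P2=35  P3=25  P4=34
Turnaround (C−A): P0=6  P1=10  P2=28  P3=14  P4=22
Turnaround = completion − arrival: P0=6, P1=10, P2=28, P3=14, P4=22
Total turnaround = 6 + 10 + 28 + 14 + 22 = 80

80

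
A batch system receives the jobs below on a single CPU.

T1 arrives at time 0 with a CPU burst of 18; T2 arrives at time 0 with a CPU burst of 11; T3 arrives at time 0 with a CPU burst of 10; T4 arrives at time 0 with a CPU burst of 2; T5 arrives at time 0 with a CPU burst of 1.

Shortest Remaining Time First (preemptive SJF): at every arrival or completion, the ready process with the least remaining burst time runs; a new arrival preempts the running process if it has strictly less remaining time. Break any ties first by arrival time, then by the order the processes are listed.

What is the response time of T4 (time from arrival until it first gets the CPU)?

Schedule: | T5 0-1 | T4 1-3 | T3 3-13 | T2 13-24 | T1 24-42 |
Completion: T1=42  T2=24  T3=13  T4=3  T5=1
Response(T4) = first start − arrival = 1 − 0 = 1

1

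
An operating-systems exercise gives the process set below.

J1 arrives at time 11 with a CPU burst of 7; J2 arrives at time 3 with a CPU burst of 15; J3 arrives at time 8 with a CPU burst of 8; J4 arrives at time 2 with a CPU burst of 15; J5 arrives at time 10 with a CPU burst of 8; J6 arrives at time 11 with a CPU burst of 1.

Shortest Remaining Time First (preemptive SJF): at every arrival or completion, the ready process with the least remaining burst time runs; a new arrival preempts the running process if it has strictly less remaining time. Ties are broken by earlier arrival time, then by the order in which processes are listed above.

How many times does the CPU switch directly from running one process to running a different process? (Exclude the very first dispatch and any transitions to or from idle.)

Schedule: | idle 0-2 | J4 2-8 | J3 8-11 | J6 11-12 | J3 12-17 | J1 17-24 | J5 24-32 | J4 32-41 | J2 41-56 |
Completion: J1=24  J2=56  J3=17  J4=41  J5=32  J6=12
Turnaround (C−A): J1=13  J2=53  J3=9  J4=39  J5=22  J6=1

7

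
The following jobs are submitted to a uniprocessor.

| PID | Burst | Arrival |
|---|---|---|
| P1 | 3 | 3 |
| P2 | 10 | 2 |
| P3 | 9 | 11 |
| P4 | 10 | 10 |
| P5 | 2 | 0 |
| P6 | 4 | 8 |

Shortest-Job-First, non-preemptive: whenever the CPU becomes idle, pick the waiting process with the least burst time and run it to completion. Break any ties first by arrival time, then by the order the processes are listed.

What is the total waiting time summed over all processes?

Timeline: | P5 0-2 | P2 2-12 | P1 12-15 | P6 15-19 | P3 19-28 | P4 28-38 |
Completion: P1=15  P2=12  P3=28  P4=38  P5=2  P6=19
Turnaround (C−A): P1=12  P2=10  P3=17  P4=28  P5=2  P6=11
Waiting = turnaround − burst: P1=9, P2=0, P3=8, P4=18, P5=0, P6=7
Total waiting = 9 + 0 + 8 + 18 + 0 + 7 = 42

42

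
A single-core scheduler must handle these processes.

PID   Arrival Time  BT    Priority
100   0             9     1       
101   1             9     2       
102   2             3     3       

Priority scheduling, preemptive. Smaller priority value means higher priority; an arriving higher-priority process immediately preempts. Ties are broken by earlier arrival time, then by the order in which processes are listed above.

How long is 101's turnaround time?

17

Schedule: | 100 0-9 | 101 9-18 | 102 18-21 |
Completion: 100=9  101=18  102=21
Turnaround(101) = completion − arrival = 18 − 1 = 17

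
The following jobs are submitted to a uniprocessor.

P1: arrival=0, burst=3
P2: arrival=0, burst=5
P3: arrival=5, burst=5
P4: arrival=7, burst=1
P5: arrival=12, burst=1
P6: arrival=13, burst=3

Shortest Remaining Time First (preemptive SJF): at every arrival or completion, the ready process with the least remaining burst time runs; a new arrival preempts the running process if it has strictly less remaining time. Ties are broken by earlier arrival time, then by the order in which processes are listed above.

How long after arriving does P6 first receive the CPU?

Timeline: | P1 0-3 | P2 3-8 | P4 8-9 | P3 9-12 | P5 12-13 | P3 13-15 | P6 15-18 |
Completion: P1=3  P2=8  P3=15  P4=9  P5=13  P6=18
Response(P6) = first start − arrival = 15 − 13 = 2

2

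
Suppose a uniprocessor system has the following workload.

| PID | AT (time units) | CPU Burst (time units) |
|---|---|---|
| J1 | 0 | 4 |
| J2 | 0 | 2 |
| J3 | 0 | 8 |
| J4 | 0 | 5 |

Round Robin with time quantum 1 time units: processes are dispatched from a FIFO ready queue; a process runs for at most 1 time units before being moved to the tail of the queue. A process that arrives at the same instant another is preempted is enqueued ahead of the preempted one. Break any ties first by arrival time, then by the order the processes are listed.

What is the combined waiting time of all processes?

34

Timeline: | J1 0-1 | J2 1-2 | J3 2-3 | J4 3-4 | J1 4-5 | J2 5-6 | J3 6-7 | J4 7-8 | J1 8-9 | J3 9-10 | J4 10-11 | J1 11-12 | J3 12-13 | J4 13-14 | J3 14-15 | J4 15-16 | J3 16-19 |
Completion: J1=12  J2=6  J3=19  J4=16
Waiting = turnaround − burst: J1=8, J2=4, J3=11, J4=11
Total waiting = 8 + 4 + 11 + 11 = 34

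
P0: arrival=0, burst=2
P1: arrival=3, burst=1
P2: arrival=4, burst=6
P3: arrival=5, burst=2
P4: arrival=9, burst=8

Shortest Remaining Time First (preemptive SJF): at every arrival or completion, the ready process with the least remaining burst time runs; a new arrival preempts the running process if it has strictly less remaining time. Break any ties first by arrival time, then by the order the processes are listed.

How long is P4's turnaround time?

Schedule: | P0 0-2 | idle 2-3 | P1 3-4 | P2 4-5 | P3 5-7 | P2 7-12 | P4 12-20 |
Completion: P0=2  P1=4  P2=12  P3=7  P4=20
Turnaround (C−A): P0=2  P1=1  P2=8  P3=2  P4=11
Turnaround(P4) = completion − arrival = 20 − 9 = 11

11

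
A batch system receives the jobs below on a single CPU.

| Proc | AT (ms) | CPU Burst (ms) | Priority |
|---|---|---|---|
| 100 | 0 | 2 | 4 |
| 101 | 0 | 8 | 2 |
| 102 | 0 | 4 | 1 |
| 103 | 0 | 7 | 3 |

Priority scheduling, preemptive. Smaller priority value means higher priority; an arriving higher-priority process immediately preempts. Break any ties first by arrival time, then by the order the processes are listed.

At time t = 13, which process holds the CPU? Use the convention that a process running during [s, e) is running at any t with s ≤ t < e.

103

Timeline: | 102 0-4 | 101 4-12 | 103 12-19 | 100 19-21 |
Completion: 100=21  101=12  102=4  103=19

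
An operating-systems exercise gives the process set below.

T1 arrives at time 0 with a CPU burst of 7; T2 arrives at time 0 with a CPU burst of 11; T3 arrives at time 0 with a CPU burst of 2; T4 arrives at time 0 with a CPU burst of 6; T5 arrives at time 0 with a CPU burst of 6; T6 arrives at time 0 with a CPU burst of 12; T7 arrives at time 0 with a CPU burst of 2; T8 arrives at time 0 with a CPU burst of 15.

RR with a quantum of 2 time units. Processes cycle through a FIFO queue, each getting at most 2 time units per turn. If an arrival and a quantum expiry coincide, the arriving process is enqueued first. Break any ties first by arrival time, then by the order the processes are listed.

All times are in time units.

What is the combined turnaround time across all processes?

Schedule: | T1 0-2 | T2 2-4 | T3 4-6 | T4 6-8 | T5 8-10 | T6 10-12 | T7 12-14 | T8 14-16 | T1 16-18 | T2 18-20 | T4 20-22 | T5 22-24 | T6 24-26 | T8 26-28 | T1 28-30 | T2 30-32 | T4 32-34 | T5 34-36 | T6 36-38 | T8 38-40 | T1 40-41 | T2 41-43 | T6 43-45 | T8 45-47 | T2 47-49 | T6 49-51 | T8 51-53 | T2 53-54 | T6 54-56 | T8 56-61 |
Completion: T1=41  T2=54  T3=6  T4=34  T5=36  T6=56  T7=14  T8=61
Turnaround = completion − arrival: T1=41, T2=54, T3=6, T4=34, T5=36, T6=56, T7=14, T8=61
Total turnaround = 41 + 54 + 6 + 34 + 36 + 56 + 14 + 61 = 302

302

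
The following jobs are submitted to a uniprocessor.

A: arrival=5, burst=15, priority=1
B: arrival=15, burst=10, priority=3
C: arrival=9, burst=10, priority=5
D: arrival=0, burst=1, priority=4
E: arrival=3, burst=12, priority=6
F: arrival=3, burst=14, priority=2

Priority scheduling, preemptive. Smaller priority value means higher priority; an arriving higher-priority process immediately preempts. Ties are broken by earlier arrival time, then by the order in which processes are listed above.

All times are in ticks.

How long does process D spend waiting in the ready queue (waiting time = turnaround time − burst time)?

0

Gantt: | D 0-1 | idle 1-3 | F 3-5 | A 5-20 | F 20-32 | B 32-42 | C 42-52 | E 52-64 |
Completion: A=20  B=42  C=52  D=1  E=64  F=32
Waiting(D) = turnaround − burst = 1 − 1 = 0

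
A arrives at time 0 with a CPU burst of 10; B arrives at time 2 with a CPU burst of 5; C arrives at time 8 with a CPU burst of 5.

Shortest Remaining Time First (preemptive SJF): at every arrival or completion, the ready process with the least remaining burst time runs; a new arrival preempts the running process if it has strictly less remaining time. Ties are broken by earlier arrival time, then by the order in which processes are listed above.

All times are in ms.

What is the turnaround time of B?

Timeline: | A 0-2 | B 2-7 | A 7-8 | C 8-13 | A 13-20 |
Completion: A=20  B=7  C=13
Turnaround (C−A): A=20  B=5  C=5
Turnaround(B) = completion − arrival = 7 − 2 = 5

5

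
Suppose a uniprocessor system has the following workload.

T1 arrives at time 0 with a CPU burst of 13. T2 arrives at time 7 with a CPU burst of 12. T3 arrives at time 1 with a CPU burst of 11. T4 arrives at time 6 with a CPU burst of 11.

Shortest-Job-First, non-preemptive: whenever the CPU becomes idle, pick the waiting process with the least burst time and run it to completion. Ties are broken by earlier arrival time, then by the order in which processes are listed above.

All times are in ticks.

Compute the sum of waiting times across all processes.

58

Schedule: | T1 0-13 | T3 13-24 | T4 24-35 | T2 35-47 |
Completion: T1=13  T2=47  T3=24  T4=35
Turnaround (C−A): T1=13  T2=40  T3=23  T4=29
Waiting = turnaround − burst: T1=0, T2=28, T3=12, T4=18
Total waiting = 0 + 28 + 12 + 18 = 58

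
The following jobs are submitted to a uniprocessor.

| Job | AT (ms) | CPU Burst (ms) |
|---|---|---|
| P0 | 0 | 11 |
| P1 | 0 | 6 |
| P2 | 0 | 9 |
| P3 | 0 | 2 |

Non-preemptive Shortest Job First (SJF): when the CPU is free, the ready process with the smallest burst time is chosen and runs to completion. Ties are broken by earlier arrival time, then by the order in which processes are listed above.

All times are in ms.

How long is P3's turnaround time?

Gantt: | P3 0-2 | P1 2-8 | P2 8-17 | P0 17-28 |
Completion: P0=28  P1=8  P2=17  P3=2
Turnaround (C−A): P0=28  P1=8  P2=17  P3=2
Turnaround(P3) = completion − arrival = 2 − 0 = 2

2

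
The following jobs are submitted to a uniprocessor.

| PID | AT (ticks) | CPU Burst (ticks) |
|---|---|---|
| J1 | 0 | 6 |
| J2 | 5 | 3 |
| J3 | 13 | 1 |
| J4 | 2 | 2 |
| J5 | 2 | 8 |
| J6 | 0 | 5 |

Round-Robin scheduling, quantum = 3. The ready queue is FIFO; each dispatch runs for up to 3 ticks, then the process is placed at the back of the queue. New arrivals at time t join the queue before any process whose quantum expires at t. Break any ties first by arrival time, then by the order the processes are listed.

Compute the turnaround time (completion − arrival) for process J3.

Timeline: | J1 0-3 | J6 3-6 | J4 6-8 | J5 8-11 | J1 11-14 | J2 14-17 | J6 17-19 | J5 19-22 | J3 22-23 | J5 23-25 |
Completion: J1=14  J2=17  J3=23  J4=8  J5=25  J6=19
Turnaround(J3) = completion − arrival = 23 − 13 = 10

10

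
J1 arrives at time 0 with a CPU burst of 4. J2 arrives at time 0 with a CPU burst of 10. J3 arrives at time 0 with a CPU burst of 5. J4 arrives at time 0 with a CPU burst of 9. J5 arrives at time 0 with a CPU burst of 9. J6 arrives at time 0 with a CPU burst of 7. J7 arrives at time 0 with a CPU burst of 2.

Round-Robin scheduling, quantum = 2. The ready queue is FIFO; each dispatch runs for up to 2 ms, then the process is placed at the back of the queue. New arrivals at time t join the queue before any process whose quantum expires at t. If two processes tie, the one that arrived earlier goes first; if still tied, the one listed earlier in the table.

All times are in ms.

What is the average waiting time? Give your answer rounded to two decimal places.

Gantt: | J1 0-2 | J2 2-4 | J3 4-6 | J4 6-8 | J5 8-10 | J6 10-12 | J7 12-14 | J1 14-16 | J2 16-18 | J3 18-20 | J4 20-22 | J5 22-24 | J6 24-26 | J2 26-28 | J3 28-29 | J4 29-31 | J5 31-33 | J6 33-35 | J2 35-37 | J4 37-39 | J5 39-41 | J6 41-42 | J2 42-44 | J4 44-45 | J5 45-46 |
Completion: J1=16  J2=44  J3=29  J4=45  J5=46  J6=42  J7=14
Turnaround (C−A): J1=16  J2=44  J3=29  J4=45  J5=46  J6=42  J7=14
Waiting times: J1=12, J2=34, J3=24, J4=36, J5=37, J6=35, J7=12
Average waiting = (12+34+24+36+37+35+12) / 7 = 190/7 = 27.14

27.14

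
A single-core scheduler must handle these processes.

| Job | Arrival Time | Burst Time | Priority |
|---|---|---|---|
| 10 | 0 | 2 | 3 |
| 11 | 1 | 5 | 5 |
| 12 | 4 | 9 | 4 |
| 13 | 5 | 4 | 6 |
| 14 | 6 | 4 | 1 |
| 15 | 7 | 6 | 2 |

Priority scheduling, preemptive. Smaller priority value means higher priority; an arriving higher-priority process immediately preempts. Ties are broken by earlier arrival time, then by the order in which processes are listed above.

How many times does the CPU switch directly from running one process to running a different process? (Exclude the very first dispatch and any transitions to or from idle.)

Timeline: | 10 0-2 | 11 2-4 | 12 4-6 | 14 6-10 | 15 10-16 | 12 16-23 | 11 23-26 | 13 26-30 |
Completion: 10=2  11=26  12=23  13=30  14=10  15=16
Turnaround (C−A): 10=2  11=25  12=19  13=25  14=4  15=9

7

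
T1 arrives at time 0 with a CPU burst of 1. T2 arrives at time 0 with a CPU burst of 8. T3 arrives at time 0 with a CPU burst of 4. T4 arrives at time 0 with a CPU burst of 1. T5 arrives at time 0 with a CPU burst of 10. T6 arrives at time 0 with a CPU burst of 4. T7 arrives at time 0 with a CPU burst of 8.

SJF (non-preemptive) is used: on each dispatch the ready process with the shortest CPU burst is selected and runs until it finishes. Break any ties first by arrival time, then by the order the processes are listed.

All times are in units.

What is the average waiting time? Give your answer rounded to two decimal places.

9.00

Timeline: | T1 0-1 | T4 1-2 | T3 2-6 | T6 6-10 | T2 10-18 | T7 18-26 | T5 26-36 |
Completion: T1=1  T2=18  T3=6  T4=2  T5=36  T6=10  T7=26
Turnaround (C−A): T1=1  T2=18  T3=6  T4=2  T5=36  T6=10  T7=26
Waiting times: T1=0, T2=10, T3=2, T4=1, T5=26, T6=6, T7=18
Average waiting = (0+10+2+1+26+6+18) / 7 = 63/7 = 9.00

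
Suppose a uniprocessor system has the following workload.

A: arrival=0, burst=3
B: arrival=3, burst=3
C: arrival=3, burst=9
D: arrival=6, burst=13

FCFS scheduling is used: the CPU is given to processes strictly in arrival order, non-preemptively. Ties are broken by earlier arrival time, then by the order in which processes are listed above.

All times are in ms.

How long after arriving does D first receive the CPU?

9

Gantt: | A 0-3 | B 3-6 | C 6-15 | D 15-28 |
Completion: A=3  B=6  C=15  D=28
Turnaround (C−A): A=3  B=3  C=12  D=22
Response(D) = first start − arrival = 15 − 6 = 9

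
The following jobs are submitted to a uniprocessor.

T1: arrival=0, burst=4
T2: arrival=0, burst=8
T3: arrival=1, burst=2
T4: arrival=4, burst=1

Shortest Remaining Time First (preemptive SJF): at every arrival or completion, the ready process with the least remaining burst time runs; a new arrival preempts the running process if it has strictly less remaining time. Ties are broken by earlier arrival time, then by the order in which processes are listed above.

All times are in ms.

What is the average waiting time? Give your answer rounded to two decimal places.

2.50

Schedule: | T1 0-1 | T3 1-3 | T1 3-4 | T4 4-5 | T1 5-7 | T2 7-15 |
Completion: T1=7  T2=15  T3=3  T4=5
Turnaround (C−A): T1=7  T2=15  T3=2  T4=1
Waiting times: T1=3, T2=7, T3=0, T4=0
Average waiting = (3+7+0+0) / 4 = 10/4 = 2.50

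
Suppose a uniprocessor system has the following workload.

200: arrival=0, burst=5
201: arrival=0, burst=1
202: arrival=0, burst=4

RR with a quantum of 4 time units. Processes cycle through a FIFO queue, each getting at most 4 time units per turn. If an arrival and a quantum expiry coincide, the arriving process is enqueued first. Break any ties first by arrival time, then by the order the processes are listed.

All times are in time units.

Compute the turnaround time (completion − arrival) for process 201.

Timeline: | 200 0-4 | 201 4-5 | 202 5-9 | 200 9-10 |
Completion: 200=10  201=5  202=9
Turnaround(201) = completion − arrival = 5 − 0 = 5

5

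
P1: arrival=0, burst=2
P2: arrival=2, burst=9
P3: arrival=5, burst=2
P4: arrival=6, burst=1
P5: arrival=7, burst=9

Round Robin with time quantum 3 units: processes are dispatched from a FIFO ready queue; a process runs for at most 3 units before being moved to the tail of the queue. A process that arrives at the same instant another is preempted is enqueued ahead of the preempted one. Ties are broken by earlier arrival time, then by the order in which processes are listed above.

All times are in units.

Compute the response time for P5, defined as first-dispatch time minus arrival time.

Gantt: | P1 0-2 | P2 2-5 | P3 5-7 | P2 7-10 | P4 10-11 | P5 11-14 | P2 14-17 | P5 17-23 |
Completion: P1=2  P2=17  P3=7  P4=11  P5=23
Response(P5) = first start − arrival = 11 − 7 = 4

4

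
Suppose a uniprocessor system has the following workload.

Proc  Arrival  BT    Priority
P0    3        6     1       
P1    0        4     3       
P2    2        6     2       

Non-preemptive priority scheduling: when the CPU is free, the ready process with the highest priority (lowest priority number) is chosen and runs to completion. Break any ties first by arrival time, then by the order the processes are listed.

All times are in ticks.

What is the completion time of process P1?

4

Timeline: | P1 0-4 | P0 4-10 | P2 10-16 |
Completion: P0=10  P1=4  P2=16
Turnaround (C−A): P0=7  P1=4  P2=14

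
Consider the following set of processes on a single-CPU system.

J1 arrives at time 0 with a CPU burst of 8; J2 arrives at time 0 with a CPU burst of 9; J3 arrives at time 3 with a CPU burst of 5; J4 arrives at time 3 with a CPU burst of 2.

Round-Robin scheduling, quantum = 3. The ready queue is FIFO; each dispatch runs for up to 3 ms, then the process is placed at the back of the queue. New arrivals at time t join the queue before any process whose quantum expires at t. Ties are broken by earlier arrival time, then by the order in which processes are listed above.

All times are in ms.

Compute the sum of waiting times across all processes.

Gantt: | J1 0-3 | J2 3-6 | J3 6-9 | J4 9-11 | J1 11-14 | J2 14-17 | J3 17-19 | J1 19-21 | J2 21-24 |
Completion: J1=21  J2=24  J3=19  J4=11
Turnaround (C−A): J1=21  J2=24  J3=16  J4=8
Waiting = turnaround − burst: J1=13, J2=15, J3=11, J4=6
Total waiting = 13 + 15 + 11 + 6 = 45

45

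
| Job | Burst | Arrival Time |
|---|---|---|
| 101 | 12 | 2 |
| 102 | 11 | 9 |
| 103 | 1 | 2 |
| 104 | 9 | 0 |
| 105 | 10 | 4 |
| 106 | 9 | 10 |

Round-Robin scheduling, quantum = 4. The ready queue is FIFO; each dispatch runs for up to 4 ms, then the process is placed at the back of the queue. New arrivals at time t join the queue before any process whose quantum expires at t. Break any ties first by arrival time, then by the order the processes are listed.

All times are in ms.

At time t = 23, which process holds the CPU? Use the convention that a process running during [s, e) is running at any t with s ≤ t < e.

Timeline: | 104 0-4 | 101 4-8 | 103 8-9 | 105 9-13 | 104 13-17 | 101 17-21 | 102 21-25 | 106 25-29 | 105 29-33 | 104 33-34 | 101 34-38 | 102 38-42 | 106 42-46 | 105 46-48 | 102 48-51 | 106 51-52 |
Completion: 101=38  102=51  103=9  104=34  105=48  106=52
Turnaround (C−A): 101=36  102=42  103=7  104=34  105=44  106=42

102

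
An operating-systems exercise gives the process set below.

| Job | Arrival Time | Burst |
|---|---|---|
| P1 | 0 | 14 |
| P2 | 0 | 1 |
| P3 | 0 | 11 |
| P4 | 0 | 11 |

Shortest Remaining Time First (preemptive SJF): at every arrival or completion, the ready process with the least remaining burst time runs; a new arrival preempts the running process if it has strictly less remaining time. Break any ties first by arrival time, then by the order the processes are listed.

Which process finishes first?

Gantt: | P2 0-1 | P3 1-12 | P4 12-23 | P1 23-37 |
Completion: P1=37  P2=1  P3=12  P4=23
Turnaround (C−A): P1=37  P2=1  P3=12  P4=23
Finish order: P2 → P3 → P4 → P1

P2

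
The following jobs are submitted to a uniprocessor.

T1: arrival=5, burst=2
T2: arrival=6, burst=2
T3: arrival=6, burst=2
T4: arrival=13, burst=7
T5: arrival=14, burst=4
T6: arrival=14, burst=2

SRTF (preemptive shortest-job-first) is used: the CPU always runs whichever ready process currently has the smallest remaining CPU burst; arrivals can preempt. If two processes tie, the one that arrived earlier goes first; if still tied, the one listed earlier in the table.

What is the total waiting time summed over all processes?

12

Timeline: | idle 0-5 | T1 5-7 | T2 7-9 | T3 9-11 | idle 11-13 | T4 13-14 | T6 14-16 | T5 16-20 | T4 20-26 |
Completion: T1=7  T2=9  T3=11  T4=26  T5=20  T6=16
Turnaround (C−A): T1=2  T2=3  T3=5  T4=13  T5=6  T6=2
Waiting = turnaround − burst: T1=0, T2=1, T3=3, T4=6, T5=2, T6=0
Total waiting = 0 + 1 + 3 + 6 + 2 + 0 = 12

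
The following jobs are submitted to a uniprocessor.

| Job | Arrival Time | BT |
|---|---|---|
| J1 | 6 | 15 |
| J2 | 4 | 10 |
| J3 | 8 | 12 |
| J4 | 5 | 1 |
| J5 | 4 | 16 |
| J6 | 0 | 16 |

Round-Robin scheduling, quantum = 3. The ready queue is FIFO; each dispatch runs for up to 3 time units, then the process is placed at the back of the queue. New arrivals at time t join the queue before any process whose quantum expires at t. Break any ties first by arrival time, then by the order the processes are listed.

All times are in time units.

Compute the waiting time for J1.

48

Schedule: | J6 0-6 | J2 6-9 | J5 9-12 | J4 12-13 | J1 13-16 | J6 16-19 | J3 19-22 | J2 22-25 | J5 25-28 | J1 28-31 | J6 31-34 | J3 34-37 | J2 37-40 | J5 40-43 | J1 43-46 | J6 46-49 | J3 49-52 | J2 52-53 | J5 53-56 | J1 56-59 | J6 59-60 | J3 60-63 | J5 63-66 | J1 66-69 | J5 69-70 |
Completion: J1=69  J2=53  J3=63  J4=13  J5=70  J6=60
Turnaround (C−A): J1=63  J2=49  J3=55  J4=8  J5=66  J6=60
Waiting(J1) = turnaround − burst = 63 − 15 = 48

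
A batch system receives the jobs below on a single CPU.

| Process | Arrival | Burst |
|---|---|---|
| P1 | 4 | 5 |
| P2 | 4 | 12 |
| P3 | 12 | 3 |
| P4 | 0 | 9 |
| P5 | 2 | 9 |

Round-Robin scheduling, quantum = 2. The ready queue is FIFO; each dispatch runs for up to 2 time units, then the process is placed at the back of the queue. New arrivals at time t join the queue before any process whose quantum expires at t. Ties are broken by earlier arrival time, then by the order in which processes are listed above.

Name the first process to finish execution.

P1

Schedule: | P4 0-2 | P5 2-4 | P4 4-6 | P1 6-8 | P2 8-10 | P5 10-12 | P4 12-14 | P1 14-16 | P2 16-18 | P3 18-20 | P5 20-22 | P4 22-24 | P1 24-25 | P2 25-27 | P3 27-28 | P5 28-30 | P4 30-31 | P2 31-33 | P5 33-34 | P2 34-38 |
Completion: P1=25  P2=38  P3=28  P4=31  P5=34
Turnaround (C−A): P1=21  P2=34  P3=16  P4=31  P5=32
Finish order: P1 → P3 → P4 → P5 → P2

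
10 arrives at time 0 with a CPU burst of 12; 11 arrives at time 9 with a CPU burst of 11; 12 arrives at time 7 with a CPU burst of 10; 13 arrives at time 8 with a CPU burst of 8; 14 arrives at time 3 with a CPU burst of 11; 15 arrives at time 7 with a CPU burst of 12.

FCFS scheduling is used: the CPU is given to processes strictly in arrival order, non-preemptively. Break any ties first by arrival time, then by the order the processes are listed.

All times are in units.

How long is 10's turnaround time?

12

Timeline: | 10 0-12 | 14 12-23 | 12 23-33 | 15 33-45 | 13 45-53 | 11 53-64 |
Completion: 10=12  11=64  12=33  13=53  14=23  15=45
Turnaround(10) = completion − arrival = 12 − 0 = 12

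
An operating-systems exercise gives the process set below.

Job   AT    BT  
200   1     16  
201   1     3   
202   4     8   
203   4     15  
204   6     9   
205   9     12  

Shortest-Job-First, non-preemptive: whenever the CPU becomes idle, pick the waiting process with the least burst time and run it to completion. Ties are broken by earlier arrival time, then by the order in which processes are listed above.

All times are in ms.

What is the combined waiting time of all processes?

94

Timeline: | idle 0-1 | 201 1-4 | 202 4-12 | 204 12-21 | 205 21-33 | 203 33-48 | 200 48-64 |
Completion: 200=64  201=4  202=12  203=48  204=21  205=33
Waiting = turnaround − burst: 200=47, 201=0, 202=0, 203=29, 204=6, 205=12
Total waiting = 47 + 0 + 0 + 29 + 6 + 12 = 94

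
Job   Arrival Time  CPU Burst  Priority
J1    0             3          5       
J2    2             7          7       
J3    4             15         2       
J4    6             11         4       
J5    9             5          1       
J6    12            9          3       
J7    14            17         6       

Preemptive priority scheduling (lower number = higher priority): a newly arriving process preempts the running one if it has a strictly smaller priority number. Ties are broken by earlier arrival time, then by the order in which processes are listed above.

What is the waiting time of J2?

58

Gantt: | J1 0-3 | J2 3-4 | J3 4-9 | J5 9-14 | J3 14-24 | J6 24-33 | J4 33-44 | J7 44-61 | J2 61-67 |
Completion: J1=3  J2=67  J3=24  J4=44  J5=14  J6=33  J7=61
Turnaround (C−A): J1=3  J2=65  J3=20  J4=38  J5=5  J6=21  J7=47
Waiting(J2) = turnaround − burst = 65 − 7 = 58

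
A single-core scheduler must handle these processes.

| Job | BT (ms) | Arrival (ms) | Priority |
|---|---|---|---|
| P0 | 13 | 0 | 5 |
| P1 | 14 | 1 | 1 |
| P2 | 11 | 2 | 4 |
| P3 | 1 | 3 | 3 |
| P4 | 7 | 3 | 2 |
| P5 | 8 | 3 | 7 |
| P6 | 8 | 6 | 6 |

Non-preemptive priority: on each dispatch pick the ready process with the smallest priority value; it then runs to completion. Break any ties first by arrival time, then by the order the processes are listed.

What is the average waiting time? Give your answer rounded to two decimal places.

Schedule: | P0 0-13 | P1 13-27 | P4 27-34 | P3 34-35 | P2 35-46 | P6 46-54 | P5 54-62 |
Completion: P0=13  P1=27  P2=46  P3=35  P4=34  P5=62  P6=54
Waiting times: P0=0, P1=12, P2=33, P3=31, P4=24, P5=51, P6=40
Average waiting = (0+12+33+31+24+51+40) / 7 = 191/7 = 27.29

27.29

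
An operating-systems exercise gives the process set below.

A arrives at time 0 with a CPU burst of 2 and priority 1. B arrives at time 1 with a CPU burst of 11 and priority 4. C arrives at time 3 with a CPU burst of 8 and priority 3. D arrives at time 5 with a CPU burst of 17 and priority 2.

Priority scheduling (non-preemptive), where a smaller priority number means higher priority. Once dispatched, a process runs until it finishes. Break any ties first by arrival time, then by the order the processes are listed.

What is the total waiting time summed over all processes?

Gantt: | A 0-2 | B 2-13 | D 13-30 | C 30-38 |
Completion: A=2  B=13  C=38  D=30
Turnaround (C−A): A=2  B=12  C=35  D=25
Waiting = turnaround − burst: A=0, B=1, C=27, D=8
Total waiting = 0 + 1 + 27 + 8 = 36

36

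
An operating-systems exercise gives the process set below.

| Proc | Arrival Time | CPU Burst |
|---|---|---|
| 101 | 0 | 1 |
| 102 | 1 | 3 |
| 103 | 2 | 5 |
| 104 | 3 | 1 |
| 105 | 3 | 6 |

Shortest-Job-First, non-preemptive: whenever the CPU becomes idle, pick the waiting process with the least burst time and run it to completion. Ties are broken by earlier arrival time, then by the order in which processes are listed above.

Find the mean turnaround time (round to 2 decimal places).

5.40

Timeline: | 101 0-1 | 102 1-4 | 104 4-5 | 103 5-10 | 105 10-16 |
Completion: 101=1  102=4  103=10  104=5  105=16
Turnaround (C−A): 101=1  102=3  103=8  104=2  105=13
Turnaround times: 101=1, 102=3, 103=8, 104=2, 105=13
Average turnaround = (1+3+8+2+13) / 5 = 27/5 = 5.40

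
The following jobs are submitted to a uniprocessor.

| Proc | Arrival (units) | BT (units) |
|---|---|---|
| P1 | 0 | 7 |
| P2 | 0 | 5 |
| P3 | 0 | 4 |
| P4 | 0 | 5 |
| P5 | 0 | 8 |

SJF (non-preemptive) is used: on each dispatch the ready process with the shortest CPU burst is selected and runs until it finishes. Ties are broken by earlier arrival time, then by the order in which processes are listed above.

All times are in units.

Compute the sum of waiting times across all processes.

Schedule: | P3 0-4 | P2 4-9 | P4 9-14 | P1 14-21 | P5 21-29 |
Completion: P1=21  P2=9  P3=4  P4=14  P5=29
Turnaround (C−A): P1=21  P2=9  P3=4  P4=14  P5=29
Waiting = turnaround − burst: P1=14, P2=4, P3=0, P4=9, P5=21
Total waiting = 14 + 4 + 0 + 9 + 21 = 48

48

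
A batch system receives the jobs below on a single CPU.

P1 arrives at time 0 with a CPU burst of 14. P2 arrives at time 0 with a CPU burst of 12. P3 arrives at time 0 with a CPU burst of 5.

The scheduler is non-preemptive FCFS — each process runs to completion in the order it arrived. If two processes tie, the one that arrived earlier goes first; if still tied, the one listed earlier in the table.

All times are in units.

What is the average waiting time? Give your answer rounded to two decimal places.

13.33

Timeline: | P1 0-14 | P2 14-26 | P3 26-31 |
Completion: P1=14  P2=26  P3=31
Turnaround (C−A): P1=14  P2=26  P3=31
Waiting times: P1=0, P2=14, P3=26
Average waiting = (0+14+26) / 3 = 40/3 = 13.33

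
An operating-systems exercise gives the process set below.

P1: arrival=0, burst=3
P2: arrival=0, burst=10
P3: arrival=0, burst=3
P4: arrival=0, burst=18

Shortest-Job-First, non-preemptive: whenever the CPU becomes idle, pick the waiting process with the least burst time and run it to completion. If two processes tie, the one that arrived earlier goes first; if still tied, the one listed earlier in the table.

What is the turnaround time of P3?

6

Timeline: | P1 0-3 | P3 3-6 | P2 6-16 | P4 16-34 |
Completion: P1=3  P2=16  P3=6  P4=34
Turnaround (C−A): P1=3  P2=16  P3=6  P4=34
Turnaround(P3) = completion − arrival = 6 − 0 = 6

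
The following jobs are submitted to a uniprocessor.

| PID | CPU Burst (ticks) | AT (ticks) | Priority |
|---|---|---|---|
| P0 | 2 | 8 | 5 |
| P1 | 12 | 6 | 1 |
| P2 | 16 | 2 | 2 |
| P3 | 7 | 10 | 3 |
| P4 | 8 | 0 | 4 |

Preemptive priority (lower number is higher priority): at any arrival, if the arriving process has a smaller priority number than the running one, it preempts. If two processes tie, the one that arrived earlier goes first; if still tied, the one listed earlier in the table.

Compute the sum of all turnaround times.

Schedule: | P4 0-2 | P2 2-6 | P1 6-18 | P2 18-30 | P3 30-37 | P4 37-43 | P0 43-45 |
Completion: P0=45  P1=18  P2=30  P3=37  P4=43
Turnaround (C−A): P0=37  P1=12  P2=28  P3=27  P4=43
Turnaround = completion − arrival: P0=37, P1=12, P2=28, P3=27, P4=43
Total turnaround = 37 + 12 + 28 + 27 + 43 = 147

147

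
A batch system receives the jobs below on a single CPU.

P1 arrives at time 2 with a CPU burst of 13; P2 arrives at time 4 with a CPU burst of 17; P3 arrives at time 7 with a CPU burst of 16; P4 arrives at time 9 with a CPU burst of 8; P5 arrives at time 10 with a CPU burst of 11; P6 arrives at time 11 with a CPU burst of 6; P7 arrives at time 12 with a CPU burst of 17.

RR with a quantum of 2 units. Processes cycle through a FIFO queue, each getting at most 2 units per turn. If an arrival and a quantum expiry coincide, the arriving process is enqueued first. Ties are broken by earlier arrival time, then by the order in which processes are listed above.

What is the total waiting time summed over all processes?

Gantt: | idle 0-2 | P1 2-4 | P2 4-6 | P1 6-8 | P2 8-10 | P3 10-12 | P1 12-14 | P4 14-16 | P5 16-18 | P2 18-20 | P6 20-22 | P7 22-24 | P3 24-26 | P1 26-28 | P4 28-30 | P5 30-32 | P2 32-34 | P6 34-36 | P7 36-38 | P3 38-40 | P1 40-42 | P4 42-44 | P5 44-46 | P2 46-48 | P6 48-50 | P7 50-52 | P3 52-54 | P1 54-56 | P4 56-58 | P5 58-60 | P2 60-62 | P7 62-64 | P3 64-66 | P1 66-67 | P5 67-69 | P2 69-71 | P7 71-73 | P3 73-75 | P5 75-76 | P2 76-78 | P7 78-80 | P3 80-82 | P2 82-83 | P7 83-85 | P3 85-87 | P7 87-90 |
Completion: P1=67  P2=83  P3=87  P4=58  P5=76  P6=50  P7=90
Turnaround (C−A): P1=65  P2=79  P3=80  P4=49  P5=66  P6=39  P7=78
Waiting = turnaround − burst: P1=52, P2=62, P3=64, P4=41, P5=55, P6=33, P7=61
Total waiting = 52 + 62 + 64 + 41 + 55 + 33 + 61 = 368

368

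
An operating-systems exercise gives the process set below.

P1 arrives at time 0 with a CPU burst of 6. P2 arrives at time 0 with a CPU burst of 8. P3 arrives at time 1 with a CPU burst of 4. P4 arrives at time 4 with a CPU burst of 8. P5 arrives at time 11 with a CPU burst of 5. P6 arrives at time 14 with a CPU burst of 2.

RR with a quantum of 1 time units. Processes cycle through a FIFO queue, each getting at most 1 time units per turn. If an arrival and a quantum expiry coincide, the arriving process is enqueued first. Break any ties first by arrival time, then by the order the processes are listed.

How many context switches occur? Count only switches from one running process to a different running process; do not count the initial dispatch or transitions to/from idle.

31

Schedule: | P1 0-1 | P2 1-2 | P3 2-3 | P1 3-4 | P2 4-5 | P3 5-6 | P4 6-7 | P1 7-8 | P2 8-9 | P3 9-10 | P4 10-11 | P1 11-12 | P2 12-13 | P3 13-14 | P5 14-15 | P4 15-16 | P1 16-17 | P2 17-18 | P6 18-19 | P5 19-20 | P4 20-21 | P1 21-22 | P2 22-23 | P6 23-24 | P5 24-25 | P4 25-26 | P2 26-27 | P5 27-28 | P4 28-29 | P2 29-30 | P5 30-31 | P4 31-33 |
Completion: P1=22  P2=30  P3=14  P4=33  P5=31  P6=24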